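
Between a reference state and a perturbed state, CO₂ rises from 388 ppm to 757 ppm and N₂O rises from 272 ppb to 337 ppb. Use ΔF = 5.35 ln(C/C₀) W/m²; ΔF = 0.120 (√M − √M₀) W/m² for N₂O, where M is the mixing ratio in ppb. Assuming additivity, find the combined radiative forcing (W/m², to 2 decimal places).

ΔF = 3.80 W/m²

CO₂: 5.35 × ln(757/388) = 5.35 × ln(1.95103) = 5.35 × 0.66836 = 3.5757 W/m².
N₂O: 0.120 × (√337 − √272) = 0.120 × (18.3576 − 16.4924) = 0.120 × 1.8652 = 0.2238 W/m².
Total ΔF = 3.5757 + 0.2238 = 3.7995 W/m².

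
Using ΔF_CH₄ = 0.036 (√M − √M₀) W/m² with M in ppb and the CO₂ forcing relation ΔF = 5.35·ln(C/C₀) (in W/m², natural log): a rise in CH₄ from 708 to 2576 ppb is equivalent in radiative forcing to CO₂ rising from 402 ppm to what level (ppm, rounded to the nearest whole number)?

CH₄ forcing: 0.036 × (√2576 − √708) = 0.036 × (50.7543 − 26.6083) = 0.036 × 24.1460 = 0.86926 W/m².
Set 5.35 ln(C/402) = 0.86926: ln(C/402) = 0.86926/5.35 = 0.16248, so C = 402 × e^0.16248 = 402 × 1.17642 = 472.92 ppm.

C ≈ 473 ppm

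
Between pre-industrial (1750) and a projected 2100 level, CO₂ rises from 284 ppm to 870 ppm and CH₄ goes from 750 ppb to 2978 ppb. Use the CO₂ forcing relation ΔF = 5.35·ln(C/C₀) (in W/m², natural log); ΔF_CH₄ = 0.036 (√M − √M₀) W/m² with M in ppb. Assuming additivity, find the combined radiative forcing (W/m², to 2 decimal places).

CO₂: 5.35 × ln(870/284) = 5.35 × ln(3.06338) = 5.35 × 1.11952 = 5.9894 W/m².
CH₄: 0.036 × (√2978 − √750) = 0.036 × (54.5711 − 27.3861) = 0.036 × 27.1850 = 0.9787 W/m².
Total ΔF = 5.9894 + 0.9787 = 6.9681 W/m².

ΔF = 6.97 W/m²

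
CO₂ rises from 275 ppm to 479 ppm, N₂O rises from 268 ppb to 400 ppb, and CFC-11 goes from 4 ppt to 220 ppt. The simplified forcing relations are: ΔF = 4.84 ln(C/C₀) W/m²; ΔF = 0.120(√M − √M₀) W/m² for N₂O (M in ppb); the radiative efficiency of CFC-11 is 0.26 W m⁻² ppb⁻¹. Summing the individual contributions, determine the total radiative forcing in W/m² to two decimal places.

ΔF = 3.18 W/m²

CO₂: 4.84 × ln(479/275) = 4.84 × ln(1.74182) = 4.84 × 0.55493 = 2.6859 W/m².
N₂O: 0.120 × (√400 − √268) = 0.120 × (20.0000 − 16.3707) = 0.120 × 3.6293 = 0.4355 W/m².
CFC-11: Δ = 220 − 4 = 216 ppt = 0.216 ppb; ΔF = 0.26 × 0.216 = 0.0562 W/m².
Total ΔF = 2.6859 + 0.4355 + 0.0562 = 3.1776 W/m².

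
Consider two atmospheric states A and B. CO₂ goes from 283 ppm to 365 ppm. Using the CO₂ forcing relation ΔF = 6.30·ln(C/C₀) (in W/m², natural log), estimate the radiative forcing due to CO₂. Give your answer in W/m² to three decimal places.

CO₂ absorption bands are partially saturated, so forcing scales with the logarithm of the concentration ratio.
CO₂: 6.30 × ln(365/283) = 6.30 × ln(1.28975) = 6.30 × 0.25445 = 1.6030 W/m².

ΔF = 1.603 W/m²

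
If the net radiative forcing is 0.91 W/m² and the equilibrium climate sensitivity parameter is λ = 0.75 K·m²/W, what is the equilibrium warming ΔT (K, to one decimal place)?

ΔT = 0.7 K

ΔT = λ ΔF = 0.75 × 0.91 = 0.6825 K.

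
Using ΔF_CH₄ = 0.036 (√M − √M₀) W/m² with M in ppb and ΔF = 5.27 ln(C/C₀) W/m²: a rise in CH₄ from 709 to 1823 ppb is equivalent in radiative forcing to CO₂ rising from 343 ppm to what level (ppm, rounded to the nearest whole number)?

CH₄ forcing: 0.036 × (√1823 − √709) = 0.036 × (42.6966 − 26.6271) = 0.036 × 16.0695 = 0.57850 W/m².
Set 5.27 ln(C/343) = 0.57850: ln(C/343) = 0.57850/5.27 = 0.10977, so C = 343 × e^0.10977 = 343 × 1.11602 = 382.79 ppm.

C ≈ 383 ppm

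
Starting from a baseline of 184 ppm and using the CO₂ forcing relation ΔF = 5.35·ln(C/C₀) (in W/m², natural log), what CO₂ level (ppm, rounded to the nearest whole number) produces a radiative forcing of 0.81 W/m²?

C ≈ 214 ppm

Set 5.35 ln(C/184) = 0.81, so ln(C/184) = 0.81/5.35 = 0.15140.
Then C/184 = e^0.15140 = 1.16346, giving C = 184 × 1.16346 = 214.08 ppm.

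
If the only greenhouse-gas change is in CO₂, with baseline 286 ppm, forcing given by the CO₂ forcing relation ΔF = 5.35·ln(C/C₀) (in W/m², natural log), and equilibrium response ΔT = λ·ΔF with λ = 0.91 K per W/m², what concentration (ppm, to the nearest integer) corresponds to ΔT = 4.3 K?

Required forcing: ΔF = ΔT/λ = 4.3/0.91 = 4.7253 W/m².
Then ln(C/286) = ΔF/5.35 = 4.7253/5.35 = 0.88323.
So C = 286 × e^0.88323 = 286 × 2.41870 = 691.75 ppm.

C ≈ 692 ppm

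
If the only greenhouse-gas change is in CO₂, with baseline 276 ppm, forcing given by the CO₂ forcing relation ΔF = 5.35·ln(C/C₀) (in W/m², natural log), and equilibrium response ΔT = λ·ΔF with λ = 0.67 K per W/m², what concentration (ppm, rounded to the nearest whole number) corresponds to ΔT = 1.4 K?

C ≈ 408 ppm

Required forcing: ΔF = ΔT/λ = 1.4/0.67 = 2.0896 W/m².
Then ln(C/276) = ΔF/5.35 = 2.0896/5.35 = 0.39058.
So C = 276 × e^0.39058 = 276 × 1.47784 = 407.88 ppm.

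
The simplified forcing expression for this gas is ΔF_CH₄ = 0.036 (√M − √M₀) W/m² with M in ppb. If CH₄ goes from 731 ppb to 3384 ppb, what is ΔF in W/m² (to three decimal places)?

ΔF = 1.121 W/m²

CH₄: 0.036 × (√3384 − √731) = 0.036 × (58.1722 − 27.0370) = 0.036 × 31.1352 = 1.1209 W/m².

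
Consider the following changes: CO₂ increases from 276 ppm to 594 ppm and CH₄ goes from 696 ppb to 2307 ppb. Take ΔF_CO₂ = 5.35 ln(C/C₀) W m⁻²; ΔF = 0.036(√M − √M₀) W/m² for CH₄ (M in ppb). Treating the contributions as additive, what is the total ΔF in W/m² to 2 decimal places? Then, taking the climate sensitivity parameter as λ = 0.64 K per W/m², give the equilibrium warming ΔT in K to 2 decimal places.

CO₂: 5.35 × ln(594/276) = 5.35 × ln(2.15217) = 5.35 × 0.76648 = 4.1007 W/m².
CH₄: 0.036 × (√2307 − √696) = 0.036 × (48.0312 − 26.3818) = 0.036 × 21.6494 = 0.7794 W/m².
Total ΔF = 4.1007 + 0.7794 = 4.8801 W/m².
ΔT = λ ΔF = 0.64 × 4.88 = 3.1232 K.

ΔF = 4.88 W/m²; ΔT = 3.12 K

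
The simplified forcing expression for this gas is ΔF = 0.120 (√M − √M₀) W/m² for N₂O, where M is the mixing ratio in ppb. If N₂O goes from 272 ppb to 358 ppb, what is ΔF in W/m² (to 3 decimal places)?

N₂O: 0.120 × (√358 − √272) = 0.120 × (18.9209 − 16.4924) = 0.120 × 2.4285 = 0.2914 W/m².

ΔF = 0.291 W/m²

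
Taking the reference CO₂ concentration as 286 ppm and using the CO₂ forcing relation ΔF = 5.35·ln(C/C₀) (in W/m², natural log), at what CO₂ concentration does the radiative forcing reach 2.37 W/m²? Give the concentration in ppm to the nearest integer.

Set 5.35 ln(C/286) = 2.37, so ln(C/286) = 2.37/5.35 = 0.44299.
Then C/286 = e^0.44299 = 1.55736, giving C = 286 × 1.55736 = 445.40 ppm.

C ≈ 445 ppm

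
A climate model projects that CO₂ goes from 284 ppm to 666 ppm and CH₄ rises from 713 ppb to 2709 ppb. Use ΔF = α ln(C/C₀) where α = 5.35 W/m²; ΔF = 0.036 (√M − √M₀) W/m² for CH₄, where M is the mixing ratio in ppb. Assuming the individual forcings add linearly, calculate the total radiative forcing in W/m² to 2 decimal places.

CO₂: 5.35 × ln(666/284) = 5.35 × ln(2.34507) = 5.35 × 0.85232 = 4.5599 W/m².
CH₄: 0.036 × (√2709 − √713) = 0.036 × (52.0481 − 26.7021) = 0.036 × 25.3460 = 0.9125 W/m².
Total ΔF = 4.5599 + 0.9125 = 5.4724 W/m².

ΔF = 5.47 W/m²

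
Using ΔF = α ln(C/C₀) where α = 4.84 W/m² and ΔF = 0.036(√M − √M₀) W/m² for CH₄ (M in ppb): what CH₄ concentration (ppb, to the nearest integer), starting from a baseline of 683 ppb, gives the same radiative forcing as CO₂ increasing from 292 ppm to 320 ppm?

CO₂ forcing: 4.84 × ln(320/292) = 4.84 × 0.091567 = 0.44318 W/m².
Set 0.036(√M − √683) = 0.44318: √M = 0.44318/0.036 + √683 = 12.3106 + 26.1343 = 38.4449.
M = (38.4449)² = 1478.01 ppb.

M ≈ 1478 ppb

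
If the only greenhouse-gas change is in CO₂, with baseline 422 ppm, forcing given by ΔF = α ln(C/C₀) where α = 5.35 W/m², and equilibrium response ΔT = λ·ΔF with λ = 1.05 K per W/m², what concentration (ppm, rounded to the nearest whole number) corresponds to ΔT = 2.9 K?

Required forcing: ΔF = ΔT/λ = 2.9/1.05 = 2.7619 W/m².
Then ln(C/422) = ΔF/5.35 = 2.7619/5.35 = 0.51624.
So C = 422 × e^0.51624 = 422 × 1.67572 = 707.15 ppm.

C ≈ 707 ppm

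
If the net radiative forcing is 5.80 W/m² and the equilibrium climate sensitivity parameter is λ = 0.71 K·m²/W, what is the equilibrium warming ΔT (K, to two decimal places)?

ΔT = λ ΔF = 0.71 × 5.80 = 4.1180 K.

ΔT = 4.12 K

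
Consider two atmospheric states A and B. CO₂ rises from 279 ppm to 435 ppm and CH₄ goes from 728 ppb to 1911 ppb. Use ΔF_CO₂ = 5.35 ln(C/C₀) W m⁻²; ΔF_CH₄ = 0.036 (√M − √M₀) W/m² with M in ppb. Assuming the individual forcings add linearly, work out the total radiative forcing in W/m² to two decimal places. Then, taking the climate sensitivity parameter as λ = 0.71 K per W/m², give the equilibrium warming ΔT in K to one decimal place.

ΔF = 2.98 W/m²; ΔT = 2.1 K

CO₂: 5.35 × ln(435/279) = 5.35 × ln(1.55914) = 5.35 × 0.44413 = 2.3761 W/m².
CH₄: 0.036 × (√1911 − √728) = 0.036 × (43.7150 − 26.9815) = 0.036 × 16.7335 = 0.6024 W/m².
Total ΔF = 2.3761 + 0.6024 = 2.9785 W/m².
ΔT = λ ΔF = 0.71 × 2.98 = 2.1158 K.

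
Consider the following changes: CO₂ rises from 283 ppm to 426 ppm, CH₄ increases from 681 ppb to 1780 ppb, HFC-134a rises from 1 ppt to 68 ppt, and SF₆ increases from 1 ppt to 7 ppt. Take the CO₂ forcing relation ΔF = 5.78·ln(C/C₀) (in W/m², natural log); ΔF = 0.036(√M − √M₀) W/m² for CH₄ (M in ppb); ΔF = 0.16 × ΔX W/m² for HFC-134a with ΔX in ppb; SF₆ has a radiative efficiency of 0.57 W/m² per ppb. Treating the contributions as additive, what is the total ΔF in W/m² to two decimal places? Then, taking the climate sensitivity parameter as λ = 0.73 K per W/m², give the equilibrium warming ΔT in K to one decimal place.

CO₂: 5.78 × ln(426/283) = 5.78 × ln(1.50530) = 5.78 × 0.40899 = 2.3640 W/m².
CH₄: 0.036 × (√1780 − √681) = 0.036 × (42.1900 − 26.0960) = 0.036 × 16.0940 = 0.5794 W/m².
HFC-134a: Δ = 68 − 1 = 67 ppt = 0.067 ppb; ΔF = 0.16 × 0.067 = 0.0107 W/m².
SF₆: Δ = 7 − 1 = 6 ppt = 0.006 ppb; ΔF = 0.57 × 0.006 = 0.0034 W/m².
Total ΔF = 2.3640 + 0.5794 + 0.0107 + 0.0034 = 2.9575 W/m².
ΔT = λ ΔF = 0.73 × 2.96 = 2.1608 K.

ΔF = 2.96 W/m²; ΔT = 2.2 K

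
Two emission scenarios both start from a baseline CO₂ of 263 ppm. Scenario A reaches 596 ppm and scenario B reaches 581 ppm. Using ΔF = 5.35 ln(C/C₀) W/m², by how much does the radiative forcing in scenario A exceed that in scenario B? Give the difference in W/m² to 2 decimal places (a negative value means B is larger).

ΔF_A = 5.35 ln(596/263) = 5.35 × 0.81809 = 4.3768 W/m².
ΔF_B = 5.35 ln(581/263) = 5.35 × 0.79260 = 4.2404 W/m².
Difference: 4.3768 − 4.2404 = 0.1364 W/m².

ΔF_A − ΔF_B = 0.14 W/m²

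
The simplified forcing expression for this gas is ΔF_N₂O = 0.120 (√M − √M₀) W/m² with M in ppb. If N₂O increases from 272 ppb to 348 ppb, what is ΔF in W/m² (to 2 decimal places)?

ΔF = 0.26 W/m²

N₂O: 0.120 × (√348 − √272) = 0.120 × (18.6548 − 16.4924) = 0.120 × 2.1624 = 0.2595 W/m².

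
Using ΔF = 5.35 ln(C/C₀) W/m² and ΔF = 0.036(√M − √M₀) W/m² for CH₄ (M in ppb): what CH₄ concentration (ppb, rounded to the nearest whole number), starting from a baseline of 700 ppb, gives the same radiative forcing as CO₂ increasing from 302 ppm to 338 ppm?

CO₂ forcing: 5.35 × ln(338/302) = 5.35 × 0.112619 = 0.60251 W/m².
Set 0.036(√M − √700) = 0.60251: √M = 0.60251/0.036 + √700 = 16.7364 + 26.4575 = 43.1939.
M = (43.1939)² = 1865.71 ppb.

M ≈ 1866 ppb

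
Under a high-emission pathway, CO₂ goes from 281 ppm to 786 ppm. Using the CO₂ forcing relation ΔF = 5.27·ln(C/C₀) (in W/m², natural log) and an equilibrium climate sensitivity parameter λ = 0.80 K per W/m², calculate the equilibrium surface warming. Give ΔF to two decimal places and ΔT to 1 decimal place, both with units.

ΔF = 5.42 W/m²; ΔT = 4.3 K

CO₂: 5.27 × ln(786/281) = 5.27 × ln(2.79715) = 5.27 × 1.02860 = 5.4207 W/m².
ΔT = λ ΔF = 0.80 × 5.42 = 4.3360 K.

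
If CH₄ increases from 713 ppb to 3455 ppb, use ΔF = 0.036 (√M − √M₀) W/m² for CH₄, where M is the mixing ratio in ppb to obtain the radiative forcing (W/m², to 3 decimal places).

ΔF = 1.155 W/m²

CH₄: 0.036 × (√3455 − √713) = 0.036 × (58.7792 − 26.7021) = 0.036 × 32.0771 = 1.1548 W/m².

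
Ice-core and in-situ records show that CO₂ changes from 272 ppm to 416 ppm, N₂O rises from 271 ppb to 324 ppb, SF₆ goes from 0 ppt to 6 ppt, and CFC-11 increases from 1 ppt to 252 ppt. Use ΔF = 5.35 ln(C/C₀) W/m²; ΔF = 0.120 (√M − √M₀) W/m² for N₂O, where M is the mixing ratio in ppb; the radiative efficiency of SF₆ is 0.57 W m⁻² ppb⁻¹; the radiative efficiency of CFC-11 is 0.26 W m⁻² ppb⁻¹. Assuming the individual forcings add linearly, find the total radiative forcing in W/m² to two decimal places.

CO₂: 5.35 × ln(416/272) = 5.35 × ln(1.52941) = 5.35 × 0.42488 = 2.2731 W/m².
N₂O: 0.120 × (√324 − √271) = 0.120 × (18.0000 − 16.4621) = 0.120 × 1.5379 = 0.1845 W/m².
SF₆: Δ = 6 − 0 = 6 ppt = 0.006 ppb; ΔF = 0.57 × 0.006 = 0.0034 W/m².
CFC-11: Δ = 252 − 1 = 251 ppt = 0.251 ppb; ΔF = 0.26 × 0.251 = 0.0653 W/m².
Total ΔF = 2.2731 + 0.1845 + 0.0034 + 0.0653 = 2.5263 W/m².

ΔF = 2.53 W/m²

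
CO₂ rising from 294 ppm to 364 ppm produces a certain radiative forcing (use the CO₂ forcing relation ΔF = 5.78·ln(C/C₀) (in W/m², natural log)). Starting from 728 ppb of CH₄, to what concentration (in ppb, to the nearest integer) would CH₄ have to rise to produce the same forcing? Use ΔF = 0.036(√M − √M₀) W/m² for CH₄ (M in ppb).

CO₂ forcing: 5.78 × ln(364/294) = 5.78 × 0.213574 = 1.23446 W/m².
Set 0.036(√M − √728) = 1.23446: √M = 1.23446/0.036 + √728 = 34.2906 + 26.9815 = 61.2721.
M = (61.2721)² = 3754.27 ppb.

M ≈ 3754 ppb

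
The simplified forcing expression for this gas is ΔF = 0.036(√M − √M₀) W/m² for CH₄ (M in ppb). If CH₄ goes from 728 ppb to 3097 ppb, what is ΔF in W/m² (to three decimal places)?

CH₄: 0.036 × (√3097 − √728) = 0.036 × (55.6507 − 26.9815) = 0.036 × 28.6692 = 1.0321 W/m².

ΔF = 1.032 W/m²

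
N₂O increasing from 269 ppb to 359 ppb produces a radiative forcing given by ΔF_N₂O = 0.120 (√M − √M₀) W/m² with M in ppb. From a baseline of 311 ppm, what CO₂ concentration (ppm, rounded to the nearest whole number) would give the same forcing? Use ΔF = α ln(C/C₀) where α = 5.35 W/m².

N₂O forcing: 0.120 × (√359 − √269) = 0.120 × (18.9473 − 16.4012) = 0.120 × 2.5461 = 0.30553 W/m².
Set 5.35 ln(C/311) = 0.30553: ln(C/311) = 0.30553/5.35 = 0.05711, so C = 311 × e^0.05711 = 311 × 1.05877 = 329.28 ppm.

C ≈ 329 ppm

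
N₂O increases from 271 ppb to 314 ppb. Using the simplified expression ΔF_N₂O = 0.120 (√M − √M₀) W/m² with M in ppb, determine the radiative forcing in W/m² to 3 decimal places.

ΔF = 0.151 W/m²

N₂O: 0.120 × (√314 − √271) = 0.120 × (17.7200 − 16.4621) = 0.120 × 1.2579 = 0.1509 W/m².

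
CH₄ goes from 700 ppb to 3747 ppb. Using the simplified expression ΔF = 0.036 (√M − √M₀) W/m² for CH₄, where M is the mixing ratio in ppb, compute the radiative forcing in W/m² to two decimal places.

CH₄: 0.036 × (√3747 − √700) = 0.036 × (61.2127 − 26.4575) = 0.036 × 34.7552 = 1.2512 W/m².

ΔF = 1.25 W/m²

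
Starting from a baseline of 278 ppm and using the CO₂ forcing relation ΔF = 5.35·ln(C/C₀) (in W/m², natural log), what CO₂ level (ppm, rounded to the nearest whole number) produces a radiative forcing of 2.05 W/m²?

Set 5.35 ln(C/278) = 2.05, so ln(C/278) = 2.05/5.35 = 0.38318.
Then C/278 = e^0.38318 = 1.46694, giving C = 278 × 1.46694 = 407.81 ppm.

C ≈ 408 ppm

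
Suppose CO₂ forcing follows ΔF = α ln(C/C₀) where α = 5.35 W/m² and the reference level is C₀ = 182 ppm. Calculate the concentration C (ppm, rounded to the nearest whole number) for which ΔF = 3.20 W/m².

C ≈ 331 ppm

Set 5.35 ln(C/182) = 3.20, so ln(C/182) = 3.20/5.35 = 0.59813.
Then C/182 = e^0.59813 = 1.81871, giving C = 182 × 1.81871 = 331.01 ppm.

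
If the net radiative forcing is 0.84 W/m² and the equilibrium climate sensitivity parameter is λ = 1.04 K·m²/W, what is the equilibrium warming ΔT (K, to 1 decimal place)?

ΔT = 0.9 K

ΔT = λ ΔF = 1.04 × 0.84 = 0.8736 K.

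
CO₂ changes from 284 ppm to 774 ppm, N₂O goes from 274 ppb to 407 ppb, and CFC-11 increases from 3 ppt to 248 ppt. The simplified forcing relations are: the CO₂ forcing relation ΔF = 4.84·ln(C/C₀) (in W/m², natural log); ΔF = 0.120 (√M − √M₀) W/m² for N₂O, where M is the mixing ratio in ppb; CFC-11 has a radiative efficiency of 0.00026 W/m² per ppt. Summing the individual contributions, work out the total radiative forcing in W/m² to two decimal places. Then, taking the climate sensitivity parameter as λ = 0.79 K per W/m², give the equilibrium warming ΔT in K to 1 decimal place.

ΔF = 5.35 W/m²; ΔT = 4.2 K

CO₂: 4.84 × ln(774/284) = 4.84 × ln(2.72535) = 4.84 × 1.00260 = 4.8526 W/m².
N₂O: 0.120 × (√407 − √274) = 0.120 × (20.1742 − 16.5529) = 0.120 × 3.6213 = 0.4346 W/m².
CFC-11: ΔF = 0.00026 × (248 − 3) = 0.00026 × 245 = 0.0637 W/m².
Total ΔF = 4.8526 + 0.4346 + 0.0637 = 5.3509 W/m².
ΔT = λ ΔF = 0.79 × 5.35 = 4.2265 K.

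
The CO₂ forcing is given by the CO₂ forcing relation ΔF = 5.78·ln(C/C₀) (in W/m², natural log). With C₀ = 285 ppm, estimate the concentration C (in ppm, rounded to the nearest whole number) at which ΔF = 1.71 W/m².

C ≈ 383 ppm

Set 5.78 ln(C/285) = 1.71, so ln(C/285) = 1.71/5.78 = 0.29585.
Then C/285 = e^0.29585 = 1.34427, giving C = 285 × 1.34427 = 383.12 ppm.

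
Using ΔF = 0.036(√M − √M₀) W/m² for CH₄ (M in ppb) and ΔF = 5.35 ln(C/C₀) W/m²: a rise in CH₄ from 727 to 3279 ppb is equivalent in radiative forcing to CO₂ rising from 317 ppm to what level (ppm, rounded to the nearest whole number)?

C ≈ 389 ppm

CH₄ forcing: 0.036 × (√3279 − √727) = 0.036 × (57.2626 − 26.9629) = 0.036 × 30.2997 = 1.09079 W/m².
Set 5.35 ln(C/317) = 1.09079: ln(C/317) = 1.09079/5.35 = 0.20389, so C = 317 × e^0.20389 = 317 × 1.22616 = 388.69 ppm.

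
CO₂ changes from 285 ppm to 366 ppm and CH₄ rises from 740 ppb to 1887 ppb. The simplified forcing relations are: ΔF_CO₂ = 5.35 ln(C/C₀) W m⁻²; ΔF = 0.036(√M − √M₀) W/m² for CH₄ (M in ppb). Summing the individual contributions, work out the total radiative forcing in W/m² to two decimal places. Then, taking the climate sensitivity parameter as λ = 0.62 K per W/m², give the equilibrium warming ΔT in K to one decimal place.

ΔF = 1.92 W/m²; ΔT = 1.2 K

CO₂: 5.35 × ln(366/285) = 5.35 × ln(1.28421) = 5.35 × 0.25014 = 1.3382 W/m².
CH₄: 0.036 × (√1887 − √740) = 0.036 × (43.4396 − 27.2029) = 0.036 × 16.2367 = 0.5845 W/m².
Total ΔF = 1.3382 + 0.5845 = 1.9227 W/m².
ΔT = λ ΔF = 0.62 × 1.92 = 1.1904 K.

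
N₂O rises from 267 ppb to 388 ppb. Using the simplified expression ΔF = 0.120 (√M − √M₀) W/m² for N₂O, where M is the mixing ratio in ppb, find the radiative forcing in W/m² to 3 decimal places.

N₂O: 0.120 × (√388 − √267) = 0.120 × (19.6977 − 16.3401) = 0.120 × 3.3576 = 0.4029 W/m².

ΔF = 0.403 W/m²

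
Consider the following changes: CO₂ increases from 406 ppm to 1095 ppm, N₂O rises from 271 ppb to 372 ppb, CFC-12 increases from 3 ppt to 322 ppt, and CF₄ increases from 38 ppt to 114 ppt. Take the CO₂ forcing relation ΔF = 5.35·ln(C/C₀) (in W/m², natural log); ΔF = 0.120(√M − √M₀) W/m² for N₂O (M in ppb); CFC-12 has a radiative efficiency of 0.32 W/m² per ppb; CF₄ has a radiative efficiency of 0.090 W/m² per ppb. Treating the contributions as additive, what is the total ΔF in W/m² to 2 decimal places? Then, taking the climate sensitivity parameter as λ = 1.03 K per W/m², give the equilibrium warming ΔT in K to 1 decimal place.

CO₂: 5.35 × ln(1095/406) = 5.35 × ln(2.69704) = 5.35 × 0.99215 = 5.3080 W/m².
N₂O: 0.120 × (√372 − √271) = 0.120 × (19.2873 − 16.4621) = 0.120 × 2.8252 = 0.3390 W/m².
CFC-12: Δ = 322 − 3 = 319 ppt = 0.319 ppb; ΔF = 0.32 × 0.319 = 0.1021 W/m².
CF₄: Δ = 114 − 38 = 76 ppt = 0.076 ppb; ΔF = 0.090 × 0.076 = 0.0068 W/m².
Total ΔF = 5.3080 + 0.3390 + 0.1021 + 0.0068 = 5.7559 W/m².
ΔT = λ ΔF = 1.03 × 5.76 = 5.9328 K.

ΔF = 5.76 W/m²; ΔT = 5.9 K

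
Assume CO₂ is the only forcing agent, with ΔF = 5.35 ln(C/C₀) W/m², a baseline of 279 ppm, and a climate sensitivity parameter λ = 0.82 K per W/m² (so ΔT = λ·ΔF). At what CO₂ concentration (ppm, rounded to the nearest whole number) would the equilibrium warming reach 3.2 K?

Required forcing: ΔF = ΔT/λ = 3.2/0.82 = 3.9024 W/m².
Then ln(C/279) = ΔF/5.35 = 3.9024/5.35 = 0.72942.
So C = 279 × e^0.72942 = 279 × 2.07388 = 578.61 ppm.

C ≈ 579 ppm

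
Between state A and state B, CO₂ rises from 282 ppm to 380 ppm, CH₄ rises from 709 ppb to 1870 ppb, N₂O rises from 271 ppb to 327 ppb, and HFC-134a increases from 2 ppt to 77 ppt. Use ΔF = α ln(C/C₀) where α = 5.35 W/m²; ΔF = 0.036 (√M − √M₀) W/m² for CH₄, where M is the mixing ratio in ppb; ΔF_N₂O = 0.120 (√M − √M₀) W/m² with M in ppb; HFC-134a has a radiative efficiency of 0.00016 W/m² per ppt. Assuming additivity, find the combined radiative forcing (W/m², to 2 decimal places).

CO₂: 5.35 × ln(380/282) = 5.35 × ln(1.34752) = 5.35 × 0.29827 = 1.5957 W/m².
CH₄: 0.036 × (√1870 − √709) = 0.036 × (43.2435 − 26.6271) = 0.036 × 16.6164 = 0.5982 W/m².
N₂O: 0.120 × (√327 − √271) = 0.120 × (18.0831 − 16.4621) = 0.120 × 1.6210 = 0.1945 W/m².
HFC-134a: ΔF = 0.00016 × (77 − 2) = 0.00016 × 75 = 0.0120 W/m².
Total ΔF = 1.5957 + 0.5982 + 0.1945 + 0.0120 = 2.4004 W/m².

ΔF = 2.40 W/m²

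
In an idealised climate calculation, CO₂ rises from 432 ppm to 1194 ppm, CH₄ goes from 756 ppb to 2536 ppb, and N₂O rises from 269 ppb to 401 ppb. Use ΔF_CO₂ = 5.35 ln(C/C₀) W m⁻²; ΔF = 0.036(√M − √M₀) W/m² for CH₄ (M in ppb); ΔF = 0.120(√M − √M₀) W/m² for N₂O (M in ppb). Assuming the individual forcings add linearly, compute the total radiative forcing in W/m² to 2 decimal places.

CO₂: 5.35 × ln(1194/432) = 5.35 × ln(2.76389) = 5.35 × 1.01664 = 5.4390 W/m².
CH₄: 0.036 × (√2536 − √756) = 0.036 × (50.3587 − 27.4955) = 0.036 × 22.8632 = 0.8231 W/m².
N₂O: 0.120 × (√401 − √269) = 0.120 × (20.0250 − 16.4012) = 0.120 × 3.6238 = 0.4349 W/m².
Total ΔF = 5.4390 + 0.8231 + 0.4349 = 6.6970 W/m².

ΔF = 6.70 W/m²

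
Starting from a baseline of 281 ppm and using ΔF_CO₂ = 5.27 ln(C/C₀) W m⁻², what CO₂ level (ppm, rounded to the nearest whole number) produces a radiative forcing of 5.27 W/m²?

Set 5.27 ln(C/281) = 5.27, so ln(C/281) = 5.27/5.27 = 1.00000.
Then C/281 = e^1.00000 = 2.71828, giving C = 281 × 2.71828 = 763.84 ppm.

C ≈ 764 ppm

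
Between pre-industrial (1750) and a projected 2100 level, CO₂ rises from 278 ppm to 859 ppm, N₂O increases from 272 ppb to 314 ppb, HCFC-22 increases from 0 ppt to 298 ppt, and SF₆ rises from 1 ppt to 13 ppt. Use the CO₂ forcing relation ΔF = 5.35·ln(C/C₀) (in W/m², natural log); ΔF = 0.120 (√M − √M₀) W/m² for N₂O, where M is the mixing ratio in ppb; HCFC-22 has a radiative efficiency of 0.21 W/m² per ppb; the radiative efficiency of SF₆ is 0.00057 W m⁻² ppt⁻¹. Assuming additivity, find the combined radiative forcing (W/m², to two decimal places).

ΔF = 6.25 W/m²

CO₂: 5.35 × ln(859/278) = 5.35 × ln(3.08993) = 5.35 × 1.12815 = 6.0356 W/m².
N₂O: 0.120 × (√314 − √272) = 0.120 × (17.7200 − 16.4924) = 0.120 × 1.2276 = 0.1473 W/m².
HCFC-22: Δ = 298 − 0 = 298 ppt = 0.298 ppb; ΔF = 0.21 × 0.298 = 0.0626 W/m².
SF₆: ΔF = 0.00057 × (13 − 1) = 0.00057 × 12 = 0.0068 W/m².
Total ΔF = 6.0356 + 0.1473 + 0.0626 + 0.0068 = 6.2523 W/m².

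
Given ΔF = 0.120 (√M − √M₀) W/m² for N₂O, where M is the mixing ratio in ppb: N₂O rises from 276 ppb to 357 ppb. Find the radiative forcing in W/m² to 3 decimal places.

ΔF = 0.274 W/m²

N₂O: 0.120 × (√357 − √276) = 0.120 × (18.8944 − 16.6132) = 0.120 × 2.2812 = 0.2737 W/m².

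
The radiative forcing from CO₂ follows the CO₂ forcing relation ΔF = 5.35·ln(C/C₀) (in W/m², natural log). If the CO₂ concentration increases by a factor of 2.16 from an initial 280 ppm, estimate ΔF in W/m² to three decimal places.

ΔF = 4.120 W/m²

Because the forcing depends only on the ratio C/C₀, the initial concentration does not enter.
ΔF = 5.35 × ln(2.16) = 5.35 × 0.77011 = 4.1201 W/m².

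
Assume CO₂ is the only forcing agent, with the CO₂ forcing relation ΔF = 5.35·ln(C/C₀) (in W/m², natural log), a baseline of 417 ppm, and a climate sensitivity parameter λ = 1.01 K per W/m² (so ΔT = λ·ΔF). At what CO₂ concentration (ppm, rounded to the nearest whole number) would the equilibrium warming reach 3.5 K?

C ≈ 797 ppm

Required forcing: ΔF = ΔT/λ = 3.5/1.01 = 3.4653 W/m².
Then ln(C/417) = ΔF/5.35 = 3.4653/5.35 = 0.64772.
So C = 417 × e^0.64772 = 417 × 1.91118 = 796.96 ppm.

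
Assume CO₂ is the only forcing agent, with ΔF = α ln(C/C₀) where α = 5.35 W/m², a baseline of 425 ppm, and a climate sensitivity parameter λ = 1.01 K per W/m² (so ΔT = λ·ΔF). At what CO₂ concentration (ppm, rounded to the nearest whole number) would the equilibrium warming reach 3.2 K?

Required forcing: ΔF = ΔT/λ = 3.2/1.01 = 3.1683 W/m².
Then ln(C/425) = ΔF/5.35 = 3.1683/5.35 = 0.59221.
So C = 425 × e^0.59221 = 425 × 1.80798 = 768.39 ppm.

C ≈ 768 ppm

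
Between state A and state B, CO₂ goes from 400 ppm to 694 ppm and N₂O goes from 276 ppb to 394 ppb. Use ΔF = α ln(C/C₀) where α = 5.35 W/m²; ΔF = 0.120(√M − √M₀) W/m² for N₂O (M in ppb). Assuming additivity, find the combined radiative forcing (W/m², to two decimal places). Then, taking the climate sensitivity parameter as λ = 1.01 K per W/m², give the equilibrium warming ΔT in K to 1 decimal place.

CO₂: 5.35 × ln(694/400) = 5.35 × ln(1.73500) = 5.35 × 0.55101 = 2.9479 W/m².
N₂O: 0.120 × (√394 − √276) = 0.120 × (19.8494 − 16.6132) = 0.120 × 3.2362 = 0.3883 W/m².
Total ΔF = 2.9479 + 0.3883 = 3.3362 W/m².
ΔT = λ ΔF = 1.01 × 3.34 = 3.3734 K.

ΔF = 3.34 W/m²; ΔT = 3.4 K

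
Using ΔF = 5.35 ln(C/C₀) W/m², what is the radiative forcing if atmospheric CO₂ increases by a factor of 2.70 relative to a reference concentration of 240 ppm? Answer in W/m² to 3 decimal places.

Because the forcing depends only on the ratio C/C₀, the initial concentration does not enter.
ΔF = 5.35 × ln(2.70) = 5.35 × 0.99325 = 5.3139 W/m².

ΔF = 5.314 W/m²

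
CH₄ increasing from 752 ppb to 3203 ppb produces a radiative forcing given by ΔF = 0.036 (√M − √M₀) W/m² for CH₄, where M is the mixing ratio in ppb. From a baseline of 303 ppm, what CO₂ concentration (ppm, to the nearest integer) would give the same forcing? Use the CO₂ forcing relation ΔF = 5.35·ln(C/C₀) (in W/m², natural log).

CH₄ forcing: 0.036 × (√3203 − √752) = 0.036 × (56.5951 − 27.4226) = 0.036 × 29.1725 = 1.05021 W/m².
Set 5.35 ln(C/303) = 1.05021: ln(C/303) = 1.05021/5.35 = 0.19630, so C = 303 × e^0.19630 = 303 × 1.21689 = 368.72 ppm.

C ≈ 369 ppm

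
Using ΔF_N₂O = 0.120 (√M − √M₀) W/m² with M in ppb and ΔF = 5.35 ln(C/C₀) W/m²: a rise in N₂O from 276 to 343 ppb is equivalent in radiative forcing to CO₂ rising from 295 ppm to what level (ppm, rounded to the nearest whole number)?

N₂O forcing: 0.120 × (√343 − √276) = 0.120 × (18.5203 − 16.6132) = 0.120 × 1.9071 = 0.22885 W/m².
Set 5.35 ln(C/295) = 0.22885: ln(C/295) = 0.22885/5.35 = 0.04278, so C = 295 × e^0.04278 = 295 × 1.04371 = 307.89 ppm.

C ≈ 308 ppm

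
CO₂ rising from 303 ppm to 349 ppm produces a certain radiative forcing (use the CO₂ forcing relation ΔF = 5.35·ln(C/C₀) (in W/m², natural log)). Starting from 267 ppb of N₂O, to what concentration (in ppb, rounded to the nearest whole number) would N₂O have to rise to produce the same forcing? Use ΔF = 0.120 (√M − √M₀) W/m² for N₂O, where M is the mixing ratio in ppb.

M ≈ 513 ppb

CO₂ forcing: 5.35 × ln(349/303) = 5.35 × 0.141339 = 0.75616 W/m².
Set 0.120(√M − √267) = 0.75616: √M = 0.75616/0.120 + √267 = 6.3013 + 16.3401 = 22.6414.
M = (22.6414)² = 512.63 ppb.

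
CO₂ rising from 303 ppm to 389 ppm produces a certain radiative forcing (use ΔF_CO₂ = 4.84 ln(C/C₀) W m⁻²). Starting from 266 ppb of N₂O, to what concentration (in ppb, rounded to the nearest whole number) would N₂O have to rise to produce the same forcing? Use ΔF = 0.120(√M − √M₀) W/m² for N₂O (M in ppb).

M ≈ 696 ppb

CO₂ forcing: 4.84 × ln(389/303) = 4.84 × 0.249847 = 1.20926 W/m².
Set 0.120(√M − √266) = 1.20926: √M = 1.20926/0.120 + √266 = 10.0772 + 16.3095 = 26.3867.
M = (26.3867)² = 696.26 ppb.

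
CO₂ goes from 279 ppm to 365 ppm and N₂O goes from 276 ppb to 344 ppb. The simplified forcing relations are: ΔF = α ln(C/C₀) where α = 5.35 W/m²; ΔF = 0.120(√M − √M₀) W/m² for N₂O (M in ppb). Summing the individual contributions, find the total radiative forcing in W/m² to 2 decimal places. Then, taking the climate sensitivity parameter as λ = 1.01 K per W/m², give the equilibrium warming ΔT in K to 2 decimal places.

ΔF = 1.67 W/m²; ΔT = 1.69 K

CO₂: 5.35 × ln(365/279) = 5.35 × ln(1.30824) = 5.35 × 0.26868 = 1.4374 W/m².
N₂O: 0.120 × (√344 − √276) = 0.120 × (18.5472 − 16.6132) = 0.120 × 1.9340 = 0.2321 W/m².
Total ΔF = 1.4374 + 0.2321 = 1.6695 W/m².
ΔT = λ ΔF = 1.01 × 1.67 = 1.6867 K.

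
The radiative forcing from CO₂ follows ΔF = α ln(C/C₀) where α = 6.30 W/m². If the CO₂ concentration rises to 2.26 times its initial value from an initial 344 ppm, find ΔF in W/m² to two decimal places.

ΔF = 5.14 W/m²

Because the forcing depends only on the ratio C/C₀, the initial concentration does not enter.
ΔF = 6.30 × ln(2.26) = 6.30 × 0.81536 = 5.1368 W/m².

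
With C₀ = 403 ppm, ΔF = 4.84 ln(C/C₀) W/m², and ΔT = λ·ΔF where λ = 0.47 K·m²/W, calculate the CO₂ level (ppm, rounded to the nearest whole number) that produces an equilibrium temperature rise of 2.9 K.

C ≈ 1442 ppm

Required forcing: ΔF = ΔT/λ = 2.9/0.47 = 6.1702 W/m².
Then ln(C/403) = ΔF/4.84 = 6.1702/4.84 = 1.27483.
So C = 403 × e^1.27483 = 403 × 3.57809 = 1441.97 ppm.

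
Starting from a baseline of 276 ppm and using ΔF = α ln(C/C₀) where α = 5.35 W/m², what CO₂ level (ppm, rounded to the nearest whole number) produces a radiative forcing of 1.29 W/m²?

C ≈ 351 ppm

Set 5.35 ln(C/276) = 1.29, so ln(C/276) = 1.29/5.35 = 0.24112.
Then C/276 = e^0.24112 = 1.27267, giving C = 276 × 1.27267 = 351.26 ppm.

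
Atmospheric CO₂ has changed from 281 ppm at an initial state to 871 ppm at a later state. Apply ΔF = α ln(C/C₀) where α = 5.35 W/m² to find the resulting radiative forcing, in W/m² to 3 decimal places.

CO₂ absorption bands are partially saturated, so forcing scales with the logarithm of the concentration ratio.
CO₂: 5.35 × ln(871/281) = 5.35 × ln(3.09964) = 5.35 × 1.13129 = 6.0524 W/m².

ΔF = 6.052 W/m²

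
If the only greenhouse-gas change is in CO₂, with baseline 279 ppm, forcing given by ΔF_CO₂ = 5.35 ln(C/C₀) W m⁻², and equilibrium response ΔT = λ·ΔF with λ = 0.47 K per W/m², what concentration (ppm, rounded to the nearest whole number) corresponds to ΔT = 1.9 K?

C ≈ 594 ppm

Required forcing: ΔF = ΔT/λ = 1.9/0.47 = 4.0426 W/m².
Then ln(C/279) = ΔF/5.35 = 4.0426/5.35 = 0.75563.
So C = 279 × e^0.75563 = 279 × 2.12895 = 593.98 ppm.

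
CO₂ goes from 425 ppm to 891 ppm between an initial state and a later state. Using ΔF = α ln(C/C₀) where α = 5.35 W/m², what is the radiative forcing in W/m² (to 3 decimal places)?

CO₂: 5.35 × ln(891/425) = 5.35 × ln(2.09647) = 5.35 × 0.74025 = 3.9603 W/m².

ΔF = 3.960 W/m²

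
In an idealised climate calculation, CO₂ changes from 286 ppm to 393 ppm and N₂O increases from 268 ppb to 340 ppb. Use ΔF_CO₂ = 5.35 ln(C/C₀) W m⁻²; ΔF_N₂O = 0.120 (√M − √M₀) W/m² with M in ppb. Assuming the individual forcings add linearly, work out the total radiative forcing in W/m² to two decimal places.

CO₂: 5.35 × ln(393/286) = 5.35 × ln(1.37413) = 5.35 × 0.31782 = 1.7003 W/m².
N₂O: 0.120 × (√340 − √268) = 0.120 × (18.4391 − 16.3707) = 0.120 × 2.0684 = 0.2482 W/m².
Total ΔF = 1.7003 + 0.2482 = 1.9485 W/m².

ΔF = 1.95 W/m²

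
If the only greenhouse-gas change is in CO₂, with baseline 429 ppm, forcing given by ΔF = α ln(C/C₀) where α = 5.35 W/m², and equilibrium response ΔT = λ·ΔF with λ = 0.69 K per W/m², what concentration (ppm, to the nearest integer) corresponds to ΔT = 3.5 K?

Required forcing: ΔF = ΔT/λ = 3.5/0.69 = 5.0725 W/m².
Then ln(C/429) = ΔF/5.35 = 5.0725/5.35 = 0.94813.
So C = 429 × e^0.94813 = 429 × 2.58088 = 1107.20 ppm.

C ≈ 1107 ppm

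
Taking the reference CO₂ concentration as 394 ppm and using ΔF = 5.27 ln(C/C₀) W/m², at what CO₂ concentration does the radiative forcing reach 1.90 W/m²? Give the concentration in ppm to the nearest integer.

C ≈ 565 ppm

Set 5.27 ln(C/394) = 1.90, so ln(C/394) = 1.90/5.27 = 0.36053.
Then C/394 = e^0.36053 = 1.43409, giving C = 394 × 1.43409 = 565.03 ppm.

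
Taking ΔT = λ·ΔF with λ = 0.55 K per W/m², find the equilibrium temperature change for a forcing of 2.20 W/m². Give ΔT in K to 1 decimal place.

ΔT = 1.2 K

ΔT = λ ΔF = 0.55 × 2.20 = 1.2100 K.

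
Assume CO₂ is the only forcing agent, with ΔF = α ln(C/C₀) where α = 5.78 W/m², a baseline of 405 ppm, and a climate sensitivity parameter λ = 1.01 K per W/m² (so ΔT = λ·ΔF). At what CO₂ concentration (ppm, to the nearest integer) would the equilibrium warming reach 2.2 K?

Required forcing: ΔF = ΔT/λ = 2.2/1.01 = 2.1782 W/m².
Then ln(C/405) = ΔF/5.78 = 2.1782/5.78 = 0.37685.
So C = 405 × e^0.37685 = 405 × 1.45769 = 590.36 ppm.

C ≈ 590 ppm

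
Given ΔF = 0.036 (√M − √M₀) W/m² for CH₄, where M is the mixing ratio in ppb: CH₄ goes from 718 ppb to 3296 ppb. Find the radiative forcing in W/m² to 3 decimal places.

CH₄: 0.036 × (√3296 − √718) = 0.036 × (57.4108 − 26.7955) = 0.036 × 30.6153 = 1.1022 W/m².

ΔF = 1.102 W/m²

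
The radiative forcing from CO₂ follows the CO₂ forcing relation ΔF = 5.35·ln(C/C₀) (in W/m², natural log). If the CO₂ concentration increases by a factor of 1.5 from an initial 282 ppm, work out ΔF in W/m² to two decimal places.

ΔF = 2.17 W/m²

Because the forcing depends only on the ratio C/C₀, the initial concentration does not enter.
ΔF = 5.35 × ln(1.5) = 5.35 × 0.40547 = 2.1693 W/m².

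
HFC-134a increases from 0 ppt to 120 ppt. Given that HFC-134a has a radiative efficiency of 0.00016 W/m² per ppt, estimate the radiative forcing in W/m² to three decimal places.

HFC-134a: ΔF = 0.00016 × (120 − 0) = 0.00016 × 120 = 0.0192 W/m².

ΔF = 0.019 W/m²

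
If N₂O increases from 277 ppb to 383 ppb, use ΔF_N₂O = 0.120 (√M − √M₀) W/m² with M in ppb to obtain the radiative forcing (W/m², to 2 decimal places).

N₂O: 0.120 × (√383 − √277) = 0.120 × (19.5704 − 16.6433) = 0.120 × 2.9271 = 0.3513 W/m².

ΔF = 0.35 W/m²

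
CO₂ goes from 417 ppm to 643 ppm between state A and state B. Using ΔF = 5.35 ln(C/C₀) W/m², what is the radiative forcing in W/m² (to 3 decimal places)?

CO₂: 5.35 × ln(643/417) = 5.35 × ln(1.54197) = 5.35 × 0.43306 = 2.3169 W/m².

ΔF = 2.317 W/m²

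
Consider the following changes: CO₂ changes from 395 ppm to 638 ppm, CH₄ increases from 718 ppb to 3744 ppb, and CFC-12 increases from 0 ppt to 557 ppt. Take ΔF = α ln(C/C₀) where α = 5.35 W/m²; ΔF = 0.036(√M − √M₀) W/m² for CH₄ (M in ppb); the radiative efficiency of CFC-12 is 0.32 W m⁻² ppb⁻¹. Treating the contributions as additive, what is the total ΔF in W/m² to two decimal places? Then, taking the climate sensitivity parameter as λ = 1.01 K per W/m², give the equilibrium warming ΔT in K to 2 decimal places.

ΔF = 3.98 W/m²; ΔT = 4.02 K

CO₂: 5.35 × ln(638/395) = 5.35 × ln(1.61519) = 5.35 × 0.47945 = 2.5651 W/m².
CH₄: 0.036 × (√3744 − √718) = 0.036 × (61.1882 − 26.7955) = 0.036 × 34.3927 = 1.2381 W/m².
CFC-12: Δ = 557 − 0 = 557 ppt = 0.557 ppb; ΔF = 0.32 × 0.557 = 0.1782 W/m².
Total ΔF = 2.5651 + 1.2381 + 0.1782 = 3.9814 W/m².
ΔT = λ ΔF = 1.01 × 3.98 = 4.0198 K.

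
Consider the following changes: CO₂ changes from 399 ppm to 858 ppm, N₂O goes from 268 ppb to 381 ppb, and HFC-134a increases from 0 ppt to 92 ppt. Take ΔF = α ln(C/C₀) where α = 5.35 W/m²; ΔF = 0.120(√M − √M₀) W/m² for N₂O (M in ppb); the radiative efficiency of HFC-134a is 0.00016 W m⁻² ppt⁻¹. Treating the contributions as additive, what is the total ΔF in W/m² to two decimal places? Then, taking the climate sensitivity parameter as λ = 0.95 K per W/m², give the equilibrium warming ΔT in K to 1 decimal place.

CO₂: 5.35 × ln(858/399) = 5.35 × ln(2.15038) = 5.35 × 0.76564 = 4.0962 W/m².
N₂O: 0.120 × (√381 − √268) = 0.120 × (19.5192 − 16.3707) = 0.120 × 3.1485 = 0.3778 W/m².
HFC-134a: ΔF = 0.00016 × (92 − 0) = 0.00016 × 92 = 0.0147 W/m².
Total ΔF = 4.0962 + 0.3778 + 0.0147 = 4.4887 W/m².
ΔT = λ ΔF = 0.95 × 4.49 = 4.2655 K.

ΔF = 4.49 W/m²; ΔT = 4.3 K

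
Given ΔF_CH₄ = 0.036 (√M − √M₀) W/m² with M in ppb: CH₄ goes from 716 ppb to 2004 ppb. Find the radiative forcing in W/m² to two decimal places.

CH₄: 0.036 × (√2004 − √716) = 0.036 × (44.7661 − 26.7582) = 0.036 × 18.0079 = 0.6483 W/m².

ΔF = 0.65 W/m²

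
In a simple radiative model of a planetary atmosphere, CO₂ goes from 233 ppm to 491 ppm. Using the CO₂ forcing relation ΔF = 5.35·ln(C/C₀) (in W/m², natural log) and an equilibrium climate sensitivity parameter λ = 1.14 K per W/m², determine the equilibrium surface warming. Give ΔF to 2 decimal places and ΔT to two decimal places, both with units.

CO₂: 5.35 × ln(491/233) = 5.35 × ln(2.10730) = 5.35 × 0.74541 = 3.9879 W/m².
ΔT = λ ΔF = 1.14 × 3.99 = 4.5486 K.

ΔF = 3.99 W/m²; ΔT = 4.55 K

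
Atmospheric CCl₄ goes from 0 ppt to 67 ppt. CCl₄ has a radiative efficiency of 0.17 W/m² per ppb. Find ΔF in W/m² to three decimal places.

ΔF = 0.011 W/m²

CCl₄: Δ = 67 − 0 = 67 ppt = 0.067 ppb; ΔF = 0.17 × 0.067 = 0.0114 W/m².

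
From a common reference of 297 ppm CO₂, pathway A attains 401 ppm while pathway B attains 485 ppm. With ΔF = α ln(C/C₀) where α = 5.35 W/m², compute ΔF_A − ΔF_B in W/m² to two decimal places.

ΔF_A − ΔF_B = -1.02 W/m²

ΔF_A = 5.35 ln(401/297) = 5.35 × 0.30023 = 1.6062 W/m².
ΔF_B = 5.35 ln(485/297) = 5.35 × 0.49042 = 2.6237 W/m².
Difference: 1.6062 − 2.6237 = -1.0175 W/m².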